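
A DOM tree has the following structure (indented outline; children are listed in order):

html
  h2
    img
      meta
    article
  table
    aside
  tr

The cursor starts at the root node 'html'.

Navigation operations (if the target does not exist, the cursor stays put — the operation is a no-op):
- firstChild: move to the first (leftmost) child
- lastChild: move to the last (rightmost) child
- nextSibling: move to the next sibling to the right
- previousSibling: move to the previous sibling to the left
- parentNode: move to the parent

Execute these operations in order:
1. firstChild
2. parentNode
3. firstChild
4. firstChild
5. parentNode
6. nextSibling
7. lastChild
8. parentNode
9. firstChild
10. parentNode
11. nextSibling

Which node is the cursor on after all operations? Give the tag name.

After 1 (firstChild): h2
After 2 (parentNode): html
After 3 (firstChild): h2
After 4 (firstChild): img
After 5 (parentNode): h2
After 6 (nextSibling): table
After 7 (lastChild): aside
After 8 (parentNode): table
After 9 (firstChild): aside
After 10 (parentNode): table
After 11 (nextSibling): tr

Answer: tr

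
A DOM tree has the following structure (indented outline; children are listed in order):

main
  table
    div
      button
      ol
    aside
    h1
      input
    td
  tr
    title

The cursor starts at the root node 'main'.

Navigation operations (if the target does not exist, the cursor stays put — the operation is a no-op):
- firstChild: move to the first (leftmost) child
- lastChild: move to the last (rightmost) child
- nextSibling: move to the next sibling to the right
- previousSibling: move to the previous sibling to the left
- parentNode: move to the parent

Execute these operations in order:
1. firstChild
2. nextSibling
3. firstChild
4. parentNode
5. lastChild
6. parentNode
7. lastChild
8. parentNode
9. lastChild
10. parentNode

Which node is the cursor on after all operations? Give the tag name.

After 1 (firstChild): table
After 2 (nextSibling): tr
After 3 (firstChild): title
After 4 (parentNode): tr
After 5 (lastChild): title
After 6 (parentNode): tr
After 7 (lastChild): title
After 8 (parentNode): tr
After 9 (lastChild): title
After 10 (parentNode): tr

Answer: tr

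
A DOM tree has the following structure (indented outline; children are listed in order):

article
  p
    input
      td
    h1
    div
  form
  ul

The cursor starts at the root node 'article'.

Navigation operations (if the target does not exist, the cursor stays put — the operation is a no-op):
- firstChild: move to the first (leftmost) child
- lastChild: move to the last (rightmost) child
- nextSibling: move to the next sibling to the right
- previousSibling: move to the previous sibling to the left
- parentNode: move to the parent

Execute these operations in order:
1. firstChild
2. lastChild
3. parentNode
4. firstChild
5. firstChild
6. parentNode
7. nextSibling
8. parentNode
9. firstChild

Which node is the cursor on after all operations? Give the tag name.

Answer: input

Derivation:
After 1 (firstChild): p
After 2 (lastChild): div
After 3 (parentNode): p
After 4 (firstChild): input
After 5 (firstChild): td
After 6 (parentNode): input
After 7 (nextSibling): h1
After 8 (parentNode): p
After 9 (firstChild): input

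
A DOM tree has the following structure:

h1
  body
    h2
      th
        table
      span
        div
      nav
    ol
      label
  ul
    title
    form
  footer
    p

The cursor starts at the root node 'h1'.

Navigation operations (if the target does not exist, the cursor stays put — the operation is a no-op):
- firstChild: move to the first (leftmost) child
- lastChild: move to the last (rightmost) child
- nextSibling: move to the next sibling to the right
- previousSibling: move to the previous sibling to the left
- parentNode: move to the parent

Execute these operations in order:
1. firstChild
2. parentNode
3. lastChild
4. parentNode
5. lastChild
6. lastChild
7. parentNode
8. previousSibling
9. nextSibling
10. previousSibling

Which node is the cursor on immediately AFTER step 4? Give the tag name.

Answer: h1

Derivation:
After 1 (firstChild): body
After 2 (parentNode): h1
After 3 (lastChild): footer
After 4 (parentNode): h1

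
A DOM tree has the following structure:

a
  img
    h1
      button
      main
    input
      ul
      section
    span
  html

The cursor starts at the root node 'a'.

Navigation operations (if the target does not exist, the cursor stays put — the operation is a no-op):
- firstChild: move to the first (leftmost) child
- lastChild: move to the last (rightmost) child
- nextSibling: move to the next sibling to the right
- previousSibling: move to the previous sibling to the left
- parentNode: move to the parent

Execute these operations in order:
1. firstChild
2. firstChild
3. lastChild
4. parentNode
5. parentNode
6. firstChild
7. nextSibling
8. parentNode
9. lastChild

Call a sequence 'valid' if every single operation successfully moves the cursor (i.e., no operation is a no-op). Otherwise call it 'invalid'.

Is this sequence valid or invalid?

Answer: valid

Derivation:
After 1 (firstChild): img
After 2 (firstChild): h1
After 3 (lastChild): main
After 4 (parentNode): h1
After 5 (parentNode): img
After 6 (firstChild): h1
After 7 (nextSibling): input
After 8 (parentNode): img
After 9 (lastChild): span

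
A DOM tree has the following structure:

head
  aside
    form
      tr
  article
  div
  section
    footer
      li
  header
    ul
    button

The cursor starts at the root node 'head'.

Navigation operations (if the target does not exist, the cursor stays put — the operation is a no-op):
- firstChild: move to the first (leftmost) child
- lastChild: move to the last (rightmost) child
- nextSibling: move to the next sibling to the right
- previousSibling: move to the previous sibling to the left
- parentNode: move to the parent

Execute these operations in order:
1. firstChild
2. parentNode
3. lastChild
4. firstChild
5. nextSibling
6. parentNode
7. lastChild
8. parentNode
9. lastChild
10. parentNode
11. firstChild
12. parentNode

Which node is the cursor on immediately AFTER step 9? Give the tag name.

Answer: button

Derivation:
After 1 (firstChild): aside
After 2 (parentNode): head
After 3 (lastChild): header
After 4 (firstChild): ul
After 5 (nextSibling): button
After 6 (parentNode): header
After 7 (lastChild): button
After 8 (parentNode): header
After 9 (lastChild): button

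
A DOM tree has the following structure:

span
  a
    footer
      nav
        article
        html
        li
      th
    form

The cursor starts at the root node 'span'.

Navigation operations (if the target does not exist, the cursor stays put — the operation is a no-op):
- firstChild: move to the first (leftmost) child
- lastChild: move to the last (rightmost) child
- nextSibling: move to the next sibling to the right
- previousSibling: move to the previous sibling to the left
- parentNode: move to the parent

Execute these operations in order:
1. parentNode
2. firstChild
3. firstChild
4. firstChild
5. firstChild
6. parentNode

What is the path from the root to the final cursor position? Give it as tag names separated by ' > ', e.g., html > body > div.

Answer: span > a > footer > nav

Derivation:
After 1 (parentNode): span (no-op, stayed)
After 2 (firstChild): a
After 3 (firstChild): footer
After 4 (firstChild): nav
After 5 (firstChild): article
After 6 (parentNode): nav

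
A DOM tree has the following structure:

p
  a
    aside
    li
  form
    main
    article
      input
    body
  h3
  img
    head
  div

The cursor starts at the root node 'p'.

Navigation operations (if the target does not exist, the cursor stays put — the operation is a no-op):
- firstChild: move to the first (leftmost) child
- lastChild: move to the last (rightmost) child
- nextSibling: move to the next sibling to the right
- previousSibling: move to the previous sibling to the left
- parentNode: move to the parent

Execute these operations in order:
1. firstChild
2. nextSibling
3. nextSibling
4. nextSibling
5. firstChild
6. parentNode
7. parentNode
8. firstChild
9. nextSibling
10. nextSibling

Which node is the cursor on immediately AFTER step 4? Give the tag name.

After 1 (firstChild): a
After 2 (nextSibling): form
After 3 (nextSibling): h3
After 4 (nextSibling): img

Answer: img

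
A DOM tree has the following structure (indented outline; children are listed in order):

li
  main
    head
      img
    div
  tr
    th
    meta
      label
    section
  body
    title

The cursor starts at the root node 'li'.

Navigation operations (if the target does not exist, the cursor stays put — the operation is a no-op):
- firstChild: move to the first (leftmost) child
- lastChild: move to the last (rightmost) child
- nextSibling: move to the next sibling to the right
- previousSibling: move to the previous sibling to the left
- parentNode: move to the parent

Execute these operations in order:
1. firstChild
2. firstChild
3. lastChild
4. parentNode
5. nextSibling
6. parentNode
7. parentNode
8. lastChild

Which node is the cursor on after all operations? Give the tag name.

After 1 (firstChild): main
After 2 (firstChild): head
After 3 (lastChild): img
After 4 (parentNode): head
After 5 (nextSibling): div
After 6 (parentNode): main
After 7 (parentNode): li
After 8 (lastChild): body

Answer: body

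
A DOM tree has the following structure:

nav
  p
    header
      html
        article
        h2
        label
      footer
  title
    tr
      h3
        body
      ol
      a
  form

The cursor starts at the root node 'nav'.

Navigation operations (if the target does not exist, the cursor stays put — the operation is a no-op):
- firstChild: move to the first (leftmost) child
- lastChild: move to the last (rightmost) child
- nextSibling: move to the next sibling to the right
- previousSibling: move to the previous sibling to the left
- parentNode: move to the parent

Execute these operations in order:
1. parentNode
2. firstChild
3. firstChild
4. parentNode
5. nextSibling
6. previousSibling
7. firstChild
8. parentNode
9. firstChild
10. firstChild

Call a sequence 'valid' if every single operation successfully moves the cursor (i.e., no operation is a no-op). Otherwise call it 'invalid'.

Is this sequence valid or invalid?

Answer: invalid

Derivation:
After 1 (parentNode): nav (no-op, stayed)
After 2 (firstChild): p
After 3 (firstChild): header
After 4 (parentNode): p
After 5 (nextSibling): title
After 6 (previousSibling): p
After 7 (firstChild): header
After 8 (parentNode): p
After 9 (firstChild): header
After 10 (firstChild): html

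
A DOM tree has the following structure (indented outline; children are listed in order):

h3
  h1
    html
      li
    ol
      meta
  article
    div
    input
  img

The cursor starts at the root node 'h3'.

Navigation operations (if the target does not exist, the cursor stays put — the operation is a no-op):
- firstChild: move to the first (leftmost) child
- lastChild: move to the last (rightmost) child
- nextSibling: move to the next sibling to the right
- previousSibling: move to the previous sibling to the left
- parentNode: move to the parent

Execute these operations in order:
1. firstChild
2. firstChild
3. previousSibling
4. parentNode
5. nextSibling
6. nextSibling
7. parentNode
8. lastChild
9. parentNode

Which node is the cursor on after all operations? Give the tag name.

Answer: h3

Derivation:
After 1 (firstChild): h1
After 2 (firstChild): html
After 3 (previousSibling): html (no-op, stayed)
After 4 (parentNode): h1
After 5 (nextSibling): article
After 6 (nextSibling): img
After 7 (parentNode): h3
After 8 (lastChild): img
After 9 (parentNode): h3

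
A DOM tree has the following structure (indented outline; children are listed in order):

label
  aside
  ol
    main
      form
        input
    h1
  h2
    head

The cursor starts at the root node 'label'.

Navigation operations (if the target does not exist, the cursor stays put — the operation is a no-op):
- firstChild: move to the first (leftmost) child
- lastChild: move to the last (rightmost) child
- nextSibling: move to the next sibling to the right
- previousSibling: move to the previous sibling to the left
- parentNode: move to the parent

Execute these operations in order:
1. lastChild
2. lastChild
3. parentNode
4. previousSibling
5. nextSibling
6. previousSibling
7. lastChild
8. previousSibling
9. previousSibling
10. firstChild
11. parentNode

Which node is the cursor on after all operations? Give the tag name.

After 1 (lastChild): h2
After 2 (lastChild): head
After 3 (parentNode): h2
After 4 (previousSibling): ol
After 5 (nextSibling): h2
After 6 (previousSibling): ol
After 7 (lastChild): h1
After 8 (previousSibling): main
After 9 (previousSibling): main (no-op, stayed)
After 10 (firstChild): form
After 11 (parentNode): main

Answer: main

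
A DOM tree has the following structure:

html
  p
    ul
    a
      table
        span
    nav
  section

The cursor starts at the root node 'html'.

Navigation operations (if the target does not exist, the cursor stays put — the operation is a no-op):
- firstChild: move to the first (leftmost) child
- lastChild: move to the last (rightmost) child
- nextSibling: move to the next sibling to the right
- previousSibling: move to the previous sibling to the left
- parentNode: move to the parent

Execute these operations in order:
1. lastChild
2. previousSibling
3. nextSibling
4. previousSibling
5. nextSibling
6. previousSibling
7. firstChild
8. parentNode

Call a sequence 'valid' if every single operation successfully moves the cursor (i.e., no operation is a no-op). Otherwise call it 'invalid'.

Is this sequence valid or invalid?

Answer: valid

Derivation:
After 1 (lastChild): section
After 2 (previousSibling): p
After 3 (nextSibling): section
After 4 (previousSibling): p
After 5 (nextSibling): section
After 6 (previousSibling): p
After 7 (firstChild): ul
After 8 (parentNode): p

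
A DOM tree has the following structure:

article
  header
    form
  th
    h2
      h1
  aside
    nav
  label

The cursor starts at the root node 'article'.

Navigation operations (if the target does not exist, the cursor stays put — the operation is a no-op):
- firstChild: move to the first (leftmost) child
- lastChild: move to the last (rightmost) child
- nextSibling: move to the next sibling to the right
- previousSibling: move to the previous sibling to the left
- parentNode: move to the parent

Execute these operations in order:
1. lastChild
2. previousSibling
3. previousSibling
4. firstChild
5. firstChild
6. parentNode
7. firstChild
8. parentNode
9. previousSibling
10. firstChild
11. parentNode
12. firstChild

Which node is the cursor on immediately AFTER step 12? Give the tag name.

After 1 (lastChild): label
After 2 (previousSibling): aside
After 3 (previousSibling): th
After 4 (firstChild): h2
After 5 (firstChild): h1
After 6 (parentNode): h2
After 7 (firstChild): h1
After 8 (parentNode): h2
After 9 (previousSibling): h2 (no-op, stayed)
After 10 (firstChild): h1
After 11 (parentNode): h2
After 12 (firstChild): h1

Answer: h1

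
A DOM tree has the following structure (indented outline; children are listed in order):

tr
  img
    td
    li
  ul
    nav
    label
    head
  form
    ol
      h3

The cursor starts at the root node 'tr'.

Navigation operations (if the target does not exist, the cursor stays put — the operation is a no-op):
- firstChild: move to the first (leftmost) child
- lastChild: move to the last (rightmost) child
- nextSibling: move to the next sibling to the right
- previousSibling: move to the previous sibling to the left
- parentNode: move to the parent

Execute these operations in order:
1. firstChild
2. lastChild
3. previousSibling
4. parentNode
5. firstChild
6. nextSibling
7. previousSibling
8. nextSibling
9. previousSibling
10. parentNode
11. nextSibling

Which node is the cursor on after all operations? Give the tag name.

After 1 (firstChild): img
After 2 (lastChild): li
After 3 (previousSibling): td
After 4 (parentNode): img
After 5 (firstChild): td
After 6 (nextSibling): li
After 7 (previousSibling): td
After 8 (nextSibling): li
After 9 (previousSibling): td
After 10 (parentNode): img
After 11 (nextSibling): ul

Answer: ul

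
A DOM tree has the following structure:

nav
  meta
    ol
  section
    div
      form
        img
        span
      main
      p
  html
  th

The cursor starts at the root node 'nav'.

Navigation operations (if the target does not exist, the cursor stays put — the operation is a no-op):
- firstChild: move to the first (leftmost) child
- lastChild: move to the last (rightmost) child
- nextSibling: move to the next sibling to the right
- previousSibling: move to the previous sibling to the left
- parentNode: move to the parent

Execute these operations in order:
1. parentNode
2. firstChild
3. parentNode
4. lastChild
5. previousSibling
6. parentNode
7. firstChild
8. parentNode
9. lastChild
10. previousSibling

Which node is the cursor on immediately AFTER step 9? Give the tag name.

After 1 (parentNode): nav (no-op, stayed)
After 2 (firstChild): meta
After 3 (parentNode): nav
After 4 (lastChild): th
After 5 (previousSibling): html
After 6 (parentNode): nav
After 7 (firstChild): meta
After 8 (parentNode): nav
After 9 (lastChild): th

Answer: th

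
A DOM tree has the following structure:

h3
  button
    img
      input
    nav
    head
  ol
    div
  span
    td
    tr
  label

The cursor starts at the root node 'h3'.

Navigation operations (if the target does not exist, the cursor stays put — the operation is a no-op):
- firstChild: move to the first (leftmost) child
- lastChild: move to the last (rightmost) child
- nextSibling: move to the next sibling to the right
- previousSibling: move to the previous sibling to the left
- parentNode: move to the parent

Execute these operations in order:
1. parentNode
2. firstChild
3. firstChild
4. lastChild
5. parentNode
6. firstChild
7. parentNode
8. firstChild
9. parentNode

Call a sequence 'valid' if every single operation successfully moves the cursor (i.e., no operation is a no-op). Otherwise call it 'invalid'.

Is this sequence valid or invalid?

Answer: invalid

Derivation:
After 1 (parentNode): h3 (no-op, stayed)
After 2 (firstChild): button
After 3 (firstChild): img
After 4 (lastChild): input
After 5 (parentNode): img
After 6 (firstChild): input
After 7 (parentNode): img
After 8 (firstChild): input
After 9 (parentNode): img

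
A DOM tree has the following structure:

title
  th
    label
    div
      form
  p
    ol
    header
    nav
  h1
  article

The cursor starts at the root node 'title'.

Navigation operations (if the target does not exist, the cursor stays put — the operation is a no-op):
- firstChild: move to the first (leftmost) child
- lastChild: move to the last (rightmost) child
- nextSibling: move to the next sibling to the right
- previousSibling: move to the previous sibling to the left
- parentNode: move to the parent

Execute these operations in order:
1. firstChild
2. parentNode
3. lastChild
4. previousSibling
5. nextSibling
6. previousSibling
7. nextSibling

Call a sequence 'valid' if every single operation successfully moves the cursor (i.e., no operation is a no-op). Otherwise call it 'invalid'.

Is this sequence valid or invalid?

After 1 (firstChild): th
After 2 (parentNode): title
After 3 (lastChild): article
After 4 (previousSibling): h1
After 5 (nextSibling): article
After 6 (previousSibling): h1
After 7 (nextSibling): article

Answer: valid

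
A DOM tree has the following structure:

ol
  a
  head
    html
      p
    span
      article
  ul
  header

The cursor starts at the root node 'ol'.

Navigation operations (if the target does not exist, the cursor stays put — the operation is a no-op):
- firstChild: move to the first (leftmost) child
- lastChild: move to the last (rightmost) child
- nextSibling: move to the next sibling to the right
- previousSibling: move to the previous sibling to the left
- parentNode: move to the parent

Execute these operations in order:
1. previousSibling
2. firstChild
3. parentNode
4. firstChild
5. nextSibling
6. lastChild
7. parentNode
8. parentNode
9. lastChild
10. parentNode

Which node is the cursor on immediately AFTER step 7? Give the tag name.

Answer: head

Derivation:
After 1 (previousSibling): ol (no-op, stayed)
After 2 (firstChild): a
After 3 (parentNode): ol
After 4 (firstChild): a
After 5 (nextSibling): head
After 6 (lastChild): span
After 7 (parentNode): head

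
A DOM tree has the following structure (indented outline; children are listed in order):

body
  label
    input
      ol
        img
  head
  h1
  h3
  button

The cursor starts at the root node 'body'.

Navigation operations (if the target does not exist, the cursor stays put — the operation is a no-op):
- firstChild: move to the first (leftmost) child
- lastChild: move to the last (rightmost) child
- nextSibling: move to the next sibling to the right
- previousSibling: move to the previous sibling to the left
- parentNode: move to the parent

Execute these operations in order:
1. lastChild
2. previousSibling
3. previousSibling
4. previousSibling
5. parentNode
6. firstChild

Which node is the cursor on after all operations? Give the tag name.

After 1 (lastChild): button
After 2 (previousSibling): h3
After 3 (previousSibling): h1
After 4 (previousSibling): head
After 5 (parentNode): body
After 6 (firstChild): label

Answer: label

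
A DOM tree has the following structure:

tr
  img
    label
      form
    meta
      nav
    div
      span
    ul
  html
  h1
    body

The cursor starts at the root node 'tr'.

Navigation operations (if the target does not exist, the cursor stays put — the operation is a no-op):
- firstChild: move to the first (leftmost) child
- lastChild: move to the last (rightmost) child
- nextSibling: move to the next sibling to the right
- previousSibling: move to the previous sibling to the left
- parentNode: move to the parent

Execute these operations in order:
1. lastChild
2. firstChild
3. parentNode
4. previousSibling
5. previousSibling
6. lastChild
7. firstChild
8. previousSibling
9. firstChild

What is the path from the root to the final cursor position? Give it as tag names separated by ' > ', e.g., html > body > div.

Answer: tr > img > div > span

Derivation:
After 1 (lastChild): h1
After 2 (firstChild): body
After 3 (parentNode): h1
After 4 (previousSibling): html
After 5 (previousSibling): img
After 6 (lastChild): ul
After 7 (firstChild): ul (no-op, stayed)
After 8 (previousSibling): div
After 9 (firstChild): span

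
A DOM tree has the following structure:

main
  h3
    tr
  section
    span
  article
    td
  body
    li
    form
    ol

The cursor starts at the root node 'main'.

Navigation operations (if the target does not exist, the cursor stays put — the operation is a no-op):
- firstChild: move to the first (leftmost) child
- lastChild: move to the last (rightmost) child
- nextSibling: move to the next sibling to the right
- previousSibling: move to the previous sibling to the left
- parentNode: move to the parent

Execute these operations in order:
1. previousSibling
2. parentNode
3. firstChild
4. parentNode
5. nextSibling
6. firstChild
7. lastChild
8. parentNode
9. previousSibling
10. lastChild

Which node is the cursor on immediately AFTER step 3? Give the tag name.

Answer: h3

Derivation:
After 1 (previousSibling): main (no-op, stayed)
After 2 (parentNode): main (no-op, stayed)
After 3 (firstChild): h3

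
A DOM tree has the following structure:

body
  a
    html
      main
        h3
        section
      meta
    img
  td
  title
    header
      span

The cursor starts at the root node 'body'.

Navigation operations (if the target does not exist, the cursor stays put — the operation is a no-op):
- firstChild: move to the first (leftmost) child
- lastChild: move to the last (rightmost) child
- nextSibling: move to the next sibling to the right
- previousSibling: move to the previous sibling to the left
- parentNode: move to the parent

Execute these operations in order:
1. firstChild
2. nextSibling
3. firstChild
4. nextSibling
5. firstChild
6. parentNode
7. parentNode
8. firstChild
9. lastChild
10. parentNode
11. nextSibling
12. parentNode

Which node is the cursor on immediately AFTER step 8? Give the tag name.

After 1 (firstChild): a
After 2 (nextSibling): td
After 3 (firstChild): td (no-op, stayed)
After 4 (nextSibling): title
After 5 (firstChild): header
After 6 (parentNode): title
After 7 (parentNode): body
After 8 (firstChild): a

Answer: a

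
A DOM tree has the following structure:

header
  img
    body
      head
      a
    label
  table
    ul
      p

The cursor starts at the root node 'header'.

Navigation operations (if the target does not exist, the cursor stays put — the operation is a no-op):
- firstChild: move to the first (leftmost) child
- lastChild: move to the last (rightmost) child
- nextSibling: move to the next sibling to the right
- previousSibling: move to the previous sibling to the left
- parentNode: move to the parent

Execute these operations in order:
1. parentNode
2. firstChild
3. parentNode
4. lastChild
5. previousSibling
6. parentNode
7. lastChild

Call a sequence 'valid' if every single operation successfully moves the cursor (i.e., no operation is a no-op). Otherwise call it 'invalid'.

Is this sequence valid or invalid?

After 1 (parentNode): header (no-op, stayed)
After 2 (firstChild): img
After 3 (parentNode): header
After 4 (lastChild): table
After 5 (previousSibling): img
After 6 (parentNode): header
After 7 (lastChild): table

Answer: invalid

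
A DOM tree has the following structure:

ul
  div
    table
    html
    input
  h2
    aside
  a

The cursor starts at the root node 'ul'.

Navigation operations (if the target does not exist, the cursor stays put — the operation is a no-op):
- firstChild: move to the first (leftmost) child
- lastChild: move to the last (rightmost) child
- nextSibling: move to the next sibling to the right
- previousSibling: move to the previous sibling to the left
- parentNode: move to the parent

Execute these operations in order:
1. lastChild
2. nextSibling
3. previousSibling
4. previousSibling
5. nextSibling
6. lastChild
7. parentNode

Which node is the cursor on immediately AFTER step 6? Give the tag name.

Answer: aside

Derivation:
After 1 (lastChild): a
After 2 (nextSibling): a (no-op, stayed)
After 3 (previousSibling): h2
After 4 (previousSibling): div
After 5 (nextSibling): h2
After 6 (lastChild): aside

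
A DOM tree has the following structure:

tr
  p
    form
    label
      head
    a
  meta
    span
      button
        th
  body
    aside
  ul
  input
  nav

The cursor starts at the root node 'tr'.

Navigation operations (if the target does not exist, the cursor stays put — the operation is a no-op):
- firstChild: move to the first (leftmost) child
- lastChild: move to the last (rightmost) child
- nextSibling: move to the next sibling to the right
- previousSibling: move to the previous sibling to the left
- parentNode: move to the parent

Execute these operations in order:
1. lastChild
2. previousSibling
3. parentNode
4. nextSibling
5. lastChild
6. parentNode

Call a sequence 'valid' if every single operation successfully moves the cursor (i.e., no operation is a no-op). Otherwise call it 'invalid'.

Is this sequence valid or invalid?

After 1 (lastChild): nav
After 2 (previousSibling): input
After 3 (parentNode): tr
After 4 (nextSibling): tr (no-op, stayed)
After 5 (lastChild): nav
After 6 (parentNode): tr

Answer: invalid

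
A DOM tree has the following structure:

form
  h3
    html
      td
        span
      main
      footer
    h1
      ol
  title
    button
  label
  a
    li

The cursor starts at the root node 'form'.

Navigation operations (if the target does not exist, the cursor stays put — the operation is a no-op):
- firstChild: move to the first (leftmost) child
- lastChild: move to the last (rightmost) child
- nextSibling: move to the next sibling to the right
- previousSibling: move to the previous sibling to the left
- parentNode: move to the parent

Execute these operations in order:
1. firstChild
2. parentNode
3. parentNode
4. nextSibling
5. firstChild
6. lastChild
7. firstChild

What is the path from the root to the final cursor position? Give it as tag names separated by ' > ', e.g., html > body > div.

Answer: form > h3 > h1 > ol

Derivation:
After 1 (firstChild): h3
After 2 (parentNode): form
After 3 (parentNode): form (no-op, stayed)
After 4 (nextSibling): form (no-op, stayed)
After 5 (firstChild): h3
After 6 (lastChild): h1
After 7 (firstChild): ol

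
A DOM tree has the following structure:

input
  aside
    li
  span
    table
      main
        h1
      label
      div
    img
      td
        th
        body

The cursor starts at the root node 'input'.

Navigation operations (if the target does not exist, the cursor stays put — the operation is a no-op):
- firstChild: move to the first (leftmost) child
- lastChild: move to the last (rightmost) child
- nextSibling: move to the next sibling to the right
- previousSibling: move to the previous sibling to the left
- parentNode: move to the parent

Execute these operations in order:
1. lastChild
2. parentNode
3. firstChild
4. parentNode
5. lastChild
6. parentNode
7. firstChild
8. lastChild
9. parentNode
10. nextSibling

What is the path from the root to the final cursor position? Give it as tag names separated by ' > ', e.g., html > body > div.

After 1 (lastChild): span
After 2 (parentNode): input
After 3 (firstChild): aside
After 4 (parentNode): input
After 5 (lastChild): span
After 6 (parentNode): input
After 7 (firstChild): aside
After 8 (lastChild): li
After 9 (parentNode): aside
After 10 (nextSibling): span

Answer: input > span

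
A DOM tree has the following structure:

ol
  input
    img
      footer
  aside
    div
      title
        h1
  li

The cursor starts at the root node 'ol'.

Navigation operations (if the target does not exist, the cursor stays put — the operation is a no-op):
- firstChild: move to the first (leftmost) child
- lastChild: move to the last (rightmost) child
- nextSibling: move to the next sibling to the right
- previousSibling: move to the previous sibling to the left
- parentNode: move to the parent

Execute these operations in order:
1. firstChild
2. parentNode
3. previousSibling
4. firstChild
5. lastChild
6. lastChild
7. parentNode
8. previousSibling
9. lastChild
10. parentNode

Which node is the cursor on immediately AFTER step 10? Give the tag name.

Answer: img

Derivation:
After 1 (firstChild): input
After 2 (parentNode): ol
After 3 (previousSibling): ol (no-op, stayed)
After 4 (firstChild): input
After 5 (lastChild): img
After 6 (lastChild): footer
After 7 (parentNode): img
After 8 (previousSibling): img (no-op, stayed)
After 9 (lastChild): footer
After 10 (parentNode): img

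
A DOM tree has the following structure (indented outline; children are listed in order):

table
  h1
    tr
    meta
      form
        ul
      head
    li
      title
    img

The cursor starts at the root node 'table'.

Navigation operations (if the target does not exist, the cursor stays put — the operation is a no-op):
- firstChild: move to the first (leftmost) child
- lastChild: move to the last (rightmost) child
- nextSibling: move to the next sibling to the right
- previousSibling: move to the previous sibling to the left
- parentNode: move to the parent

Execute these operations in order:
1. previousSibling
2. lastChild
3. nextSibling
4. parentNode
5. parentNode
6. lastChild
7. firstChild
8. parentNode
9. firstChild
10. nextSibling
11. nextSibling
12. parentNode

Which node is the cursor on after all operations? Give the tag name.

After 1 (previousSibling): table (no-op, stayed)
After 2 (lastChild): h1
After 3 (nextSibling): h1 (no-op, stayed)
After 4 (parentNode): table
After 5 (parentNode): table (no-op, stayed)
After 6 (lastChild): h1
After 7 (firstChild): tr
After 8 (parentNode): h1
After 9 (firstChild): tr
After 10 (nextSibling): meta
After 11 (nextSibling): li
After 12 (parentNode): h1

Answer: h1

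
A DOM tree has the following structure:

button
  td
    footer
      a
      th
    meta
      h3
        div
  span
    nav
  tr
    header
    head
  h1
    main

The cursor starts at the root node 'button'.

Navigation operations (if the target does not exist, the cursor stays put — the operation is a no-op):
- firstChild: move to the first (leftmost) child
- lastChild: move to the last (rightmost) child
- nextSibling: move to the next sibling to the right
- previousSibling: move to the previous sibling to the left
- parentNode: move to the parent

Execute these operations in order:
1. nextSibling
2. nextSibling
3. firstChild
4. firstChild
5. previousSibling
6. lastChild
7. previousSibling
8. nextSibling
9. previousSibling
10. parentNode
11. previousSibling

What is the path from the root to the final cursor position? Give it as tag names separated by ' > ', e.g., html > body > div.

After 1 (nextSibling): button (no-op, stayed)
After 2 (nextSibling): button (no-op, stayed)
After 3 (firstChild): td
After 4 (firstChild): footer
After 5 (previousSibling): footer (no-op, stayed)
After 6 (lastChild): th
After 7 (previousSibling): a
After 8 (nextSibling): th
After 9 (previousSibling): a
After 10 (parentNode): footer
After 11 (previousSibling): footer (no-op, stayed)

Answer: button > td > footer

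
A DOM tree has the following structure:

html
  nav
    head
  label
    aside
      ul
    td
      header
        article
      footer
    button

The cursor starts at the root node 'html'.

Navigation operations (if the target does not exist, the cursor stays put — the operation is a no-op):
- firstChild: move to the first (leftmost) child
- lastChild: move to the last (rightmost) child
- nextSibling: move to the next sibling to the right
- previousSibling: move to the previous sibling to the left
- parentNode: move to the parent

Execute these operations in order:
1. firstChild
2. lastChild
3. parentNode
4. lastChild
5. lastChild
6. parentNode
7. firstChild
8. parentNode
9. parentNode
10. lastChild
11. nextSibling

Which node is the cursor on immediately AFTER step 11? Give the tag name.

Answer: label

Derivation:
After 1 (firstChild): nav
After 2 (lastChild): head
After 3 (parentNode): nav
After 4 (lastChild): head
After 5 (lastChild): head (no-op, stayed)
After 6 (parentNode): nav
After 7 (firstChild): head
After 8 (parentNode): nav
After 9 (parentNode): html
After 10 (lastChild): label
After 11 (nextSibling): label (no-op, stayed)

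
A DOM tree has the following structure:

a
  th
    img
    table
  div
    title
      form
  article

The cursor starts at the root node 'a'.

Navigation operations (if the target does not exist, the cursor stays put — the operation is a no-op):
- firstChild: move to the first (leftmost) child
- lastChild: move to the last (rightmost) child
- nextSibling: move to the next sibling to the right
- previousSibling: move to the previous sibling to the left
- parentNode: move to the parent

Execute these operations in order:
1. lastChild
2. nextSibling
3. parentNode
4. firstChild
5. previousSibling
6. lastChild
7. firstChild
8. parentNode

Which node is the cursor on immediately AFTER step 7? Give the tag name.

After 1 (lastChild): article
After 2 (nextSibling): article (no-op, stayed)
After 3 (parentNode): a
After 4 (firstChild): th
After 5 (previousSibling): th (no-op, stayed)
After 6 (lastChild): table
After 7 (firstChild): table (no-op, stayed)

Answer: table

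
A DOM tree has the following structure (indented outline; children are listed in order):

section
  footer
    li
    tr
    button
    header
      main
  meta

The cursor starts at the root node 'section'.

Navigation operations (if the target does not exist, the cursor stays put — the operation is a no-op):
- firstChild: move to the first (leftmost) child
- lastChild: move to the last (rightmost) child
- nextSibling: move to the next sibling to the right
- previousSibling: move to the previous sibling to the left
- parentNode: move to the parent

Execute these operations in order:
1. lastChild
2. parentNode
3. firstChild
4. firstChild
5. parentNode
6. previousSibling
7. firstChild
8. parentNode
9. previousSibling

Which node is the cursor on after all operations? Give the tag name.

After 1 (lastChild): meta
After 2 (parentNode): section
After 3 (firstChild): footer
After 4 (firstChild): li
After 5 (parentNode): footer
After 6 (previousSibling): footer (no-op, stayed)
After 7 (firstChild): li
After 8 (parentNode): footer
After 9 (previousSibling): footer (no-op, stayed)

Answer: footer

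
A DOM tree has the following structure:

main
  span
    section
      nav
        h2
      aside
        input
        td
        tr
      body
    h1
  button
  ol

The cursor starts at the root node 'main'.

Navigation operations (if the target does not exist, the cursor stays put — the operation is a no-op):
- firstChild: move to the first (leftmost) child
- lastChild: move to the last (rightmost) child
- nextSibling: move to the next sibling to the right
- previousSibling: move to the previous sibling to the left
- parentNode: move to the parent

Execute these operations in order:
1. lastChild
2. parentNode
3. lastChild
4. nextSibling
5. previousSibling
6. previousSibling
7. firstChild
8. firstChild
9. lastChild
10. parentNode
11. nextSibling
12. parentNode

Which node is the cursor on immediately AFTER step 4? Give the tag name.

Answer: ol

Derivation:
After 1 (lastChild): ol
After 2 (parentNode): main
After 3 (lastChild): ol
After 4 (nextSibling): ol (no-op, stayed)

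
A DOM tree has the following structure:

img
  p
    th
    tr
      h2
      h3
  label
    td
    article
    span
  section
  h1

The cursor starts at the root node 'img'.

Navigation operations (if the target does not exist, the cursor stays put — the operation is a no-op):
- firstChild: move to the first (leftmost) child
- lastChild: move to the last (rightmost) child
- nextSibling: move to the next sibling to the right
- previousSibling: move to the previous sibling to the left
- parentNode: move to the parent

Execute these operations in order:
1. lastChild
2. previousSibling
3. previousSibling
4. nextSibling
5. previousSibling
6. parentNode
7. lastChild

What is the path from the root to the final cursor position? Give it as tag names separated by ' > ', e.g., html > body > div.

Answer: img > h1

Derivation:
After 1 (lastChild): h1
After 2 (previousSibling): section
After 3 (previousSibling): label
After 4 (nextSibling): section
After 5 (previousSibling): label
After 6 (parentNode): img
After 7 (lastChild): h1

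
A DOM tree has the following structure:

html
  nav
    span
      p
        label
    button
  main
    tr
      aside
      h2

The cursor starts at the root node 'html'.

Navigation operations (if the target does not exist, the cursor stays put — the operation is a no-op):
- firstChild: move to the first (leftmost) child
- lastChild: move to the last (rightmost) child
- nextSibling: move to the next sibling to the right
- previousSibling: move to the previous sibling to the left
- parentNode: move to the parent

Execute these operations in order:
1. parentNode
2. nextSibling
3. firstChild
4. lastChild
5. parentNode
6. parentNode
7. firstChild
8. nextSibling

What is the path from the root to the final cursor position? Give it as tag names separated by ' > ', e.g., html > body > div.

After 1 (parentNode): html (no-op, stayed)
After 2 (nextSibling): html (no-op, stayed)
After 3 (firstChild): nav
After 4 (lastChild): button
After 5 (parentNode): nav
After 6 (parentNode): html
After 7 (firstChild): nav
After 8 (nextSibling): main

Answer: html > main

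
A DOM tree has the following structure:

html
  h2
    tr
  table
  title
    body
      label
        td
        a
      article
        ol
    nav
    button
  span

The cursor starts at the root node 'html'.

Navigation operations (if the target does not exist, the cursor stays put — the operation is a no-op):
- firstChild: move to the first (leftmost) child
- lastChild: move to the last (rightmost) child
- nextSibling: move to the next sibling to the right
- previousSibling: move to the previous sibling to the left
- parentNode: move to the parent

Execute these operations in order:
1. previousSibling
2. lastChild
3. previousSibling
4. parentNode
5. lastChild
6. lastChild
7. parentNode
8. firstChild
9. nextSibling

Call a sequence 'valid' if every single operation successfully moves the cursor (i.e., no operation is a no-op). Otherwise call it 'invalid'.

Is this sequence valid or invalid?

After 1 (previousSibling): html (no-op, stayed)
After 2 (lastChild): span
After 3 (previousSibling): title
After 4 (parentNode): html
After 5 (lastChild): span
After 6 (lastChild): span (no-op, stayed)
After 7 (parentNode): html
After 8 (firstChild): h2
After 9 (nextSibling): table

Answer: invalid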